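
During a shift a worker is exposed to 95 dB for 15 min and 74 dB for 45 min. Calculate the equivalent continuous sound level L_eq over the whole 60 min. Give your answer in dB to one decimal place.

L_eq = 10·log₁₀[(1/T)·Σ tᵢ·10^(Lᵢ/10)] with T = 60 min.
Σ tᵢ·10^(Lᵢ/10) = 15·10^(95/10) + 45·10^(74/10) = 4.856e+10.
L_eq = 10·log₁₀(4.856e+10/60) = 89.08 dB.

89.1 dB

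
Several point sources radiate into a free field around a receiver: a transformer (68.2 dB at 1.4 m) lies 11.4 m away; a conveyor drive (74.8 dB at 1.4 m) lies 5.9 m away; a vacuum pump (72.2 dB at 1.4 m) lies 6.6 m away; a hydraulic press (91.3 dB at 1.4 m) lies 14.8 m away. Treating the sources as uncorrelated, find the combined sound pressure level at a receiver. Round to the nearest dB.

72 dB

Apply inverse-square spreading to bring every level to the receiver, then sum 10^(L/10).
transformer: 68.2 − 20·log₁₀(11.4/1.4) = 68.2 − 18.22 = 49.98 dB.
conveyor drive: 74.8 − 20·log₁₀(5.9/1.4) = 74.8 − 12.49 = 62.31 dB.
vacuum pump: 72.2 − 20·log₁₀(6.6/1.4) = 72.2 − 13.47 = 58.73 dB.
hydraulic press: 91.3 − 20·log₁₀(14.8/1.4) = 91.3 − 20.48 = 70.82 dB.
Σ 10^(L/10) = 1.462e+07 → L_total = 10·log₁₀(1.462e+07) = 71.65 dB.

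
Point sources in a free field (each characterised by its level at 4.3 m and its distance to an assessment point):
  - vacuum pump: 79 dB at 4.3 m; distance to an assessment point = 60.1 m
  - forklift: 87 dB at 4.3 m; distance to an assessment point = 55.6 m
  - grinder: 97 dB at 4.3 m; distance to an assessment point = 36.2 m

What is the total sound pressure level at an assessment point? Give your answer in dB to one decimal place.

78.7 dB

First find each source's level at the receiver (point-source: −20·log₁₀(r/r_ref)), then combine on an intensity basis.
vacuum pump: 79 − 20·log₁₀(60.1/4.3) = 79 − 22.91 = 56.09 dB.
forklift: 87 − 20·log₁₀(55.6/4.3) = 87 − 22.23 = 64.77 dB.
grinder: 97 − 20·log₁₀(36.2/4.3) = 97 − 18.50 = 78.50 dB.
Σ 10^(L/10) = 7.412e+07 → L_total = 10·log₁₀(7.412e+07) = 78.70 dB.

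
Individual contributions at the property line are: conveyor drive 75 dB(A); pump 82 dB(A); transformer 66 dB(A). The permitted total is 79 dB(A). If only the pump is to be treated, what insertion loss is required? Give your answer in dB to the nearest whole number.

The untreated sources together contribute 10^(75/10) + 10^(66/10) = 3.560e+07, i.e. 75.51 dB(A).
The limit corresponds to 10^(79/10) = 7.943e+07; subtracting the fixed part leaves 4.383e+07 for the pump, i.e. 76.42 dB(A).
So the pump must be reduced from 82 to 76.42 dB(A): IL = 5.58 dB.

6 dB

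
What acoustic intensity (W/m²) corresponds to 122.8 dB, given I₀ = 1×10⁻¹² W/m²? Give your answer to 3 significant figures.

I/I₀ = 10^(122.8/10) = 1.905e+12, so I = 1.905e+12 × 10⁻¹² W/m².

1.91 W/m²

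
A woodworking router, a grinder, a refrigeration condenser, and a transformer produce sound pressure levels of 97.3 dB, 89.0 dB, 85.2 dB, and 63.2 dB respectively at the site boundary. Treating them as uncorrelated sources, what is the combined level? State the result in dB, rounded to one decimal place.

For uncorrelated sources the intensities add, so convert each level to linear form, sum, and take 10·log₁₀ of the total.
Σ 10^(L/10) = 10^(97.3/10) + 10^(89.0/10) + 10^(85.2/10) + 10^(63.2/10) = 6.498e+09.
L_total = 10·log₁₀(6.498e+09) = 98.13 dB.

98.1 dB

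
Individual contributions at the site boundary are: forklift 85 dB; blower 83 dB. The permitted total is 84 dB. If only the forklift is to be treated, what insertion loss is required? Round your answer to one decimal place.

Fixed contribution from the other source: Σ 10^(L/10) = 10^(83/10) = 1.995e+08 (83.00 dB).
To meet 84 dB overall, the treated forklift may contribute at most 10^(84/10) − 1.995e+08 = 5.166e+07, i.e. 77.13 dB.
So the forklift must be reduced from 85 to 77.13 dB: IL = 7.87 dB.

7.9 dB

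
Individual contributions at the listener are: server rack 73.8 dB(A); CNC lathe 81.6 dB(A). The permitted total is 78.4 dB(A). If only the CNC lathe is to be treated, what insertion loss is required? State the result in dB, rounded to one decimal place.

The untreated sources together contribute 10^(73.8/10) = 2.399e+07, i.e. 73.80 dB(A).
To meet 78.4 dB(A) overall, the treated CNC lathe may contribute at most 10^(78.4/10) − 2.399e+07 = 4.519e+07, i.e. 76.55 dB(A).
Required insertion loss = 81.6 − 76.55 = 5.05 dB.

5.0 dB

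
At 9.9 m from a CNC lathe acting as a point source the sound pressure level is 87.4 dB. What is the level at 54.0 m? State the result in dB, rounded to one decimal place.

72.7 dB

Point-source attenuation: ΔL = 20·log₁₀(r₂/r₁) = 20·log₁₀(54.0/9.9) = 14.735 dB.
L₂ = 87.4 − 20·log₁₀(54.0/9.9) = 87.4 − 14.735 = 72.66 dB.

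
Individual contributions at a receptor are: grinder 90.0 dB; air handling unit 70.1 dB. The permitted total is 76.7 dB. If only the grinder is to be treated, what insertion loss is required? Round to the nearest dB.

14 dB

Everything except the grinder sums to 10^(70.1/10) = 1.023e+07 in linear terms, 70.10 dB.
The limit corresponds to 10^(76.7/10) = 4.677e+07; subtracting the fixed part leaves 3.654e+07 for the grinder, i.e. 75.63 dB.
Required insertion loss = 90.0 − 75.63 = 14.37 dB.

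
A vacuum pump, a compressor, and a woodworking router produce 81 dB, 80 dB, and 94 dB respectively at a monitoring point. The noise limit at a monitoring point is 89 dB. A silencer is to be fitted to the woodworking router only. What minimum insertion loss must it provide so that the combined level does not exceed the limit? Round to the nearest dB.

Everything except the woodworking router sums to 10^(81/10) + 10^(80/10) = 2.259e+08 in linear terms, 83.54 dB.
The limit corresponds to 10^(89/10) = 7.943e+08; subtracting the fixed part leaves 5.684e+08 for the woodworking router, i.e. 87.55 dB.
So the woodworking router must be reduced from 94 to 87.55 dB: IL = 6.45 dB.

6 dB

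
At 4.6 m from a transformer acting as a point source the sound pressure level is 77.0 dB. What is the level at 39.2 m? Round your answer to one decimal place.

For a point source, L₂ = L₁ − 20·log₁₀(r₂/r₁).
L₂ = 77.0 − 20·log₁₀(39.2/4.6) = 77.0 − 18.611 = 58.39 dB.

58.4 dB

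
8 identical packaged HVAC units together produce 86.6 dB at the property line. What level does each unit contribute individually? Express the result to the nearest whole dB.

Dividing the total intensity by 8 lowers the level by 10·log₁₀ 8 = 9.031 dB: L₁ = 86.6 − 9.031.

78 dB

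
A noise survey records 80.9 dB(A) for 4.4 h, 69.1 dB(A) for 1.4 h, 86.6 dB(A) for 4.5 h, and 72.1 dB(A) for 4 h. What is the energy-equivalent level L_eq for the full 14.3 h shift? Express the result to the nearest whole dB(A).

The energy average is taken in the linear domain: L_eq = 10·log₁₀[(Σ tᵢ·10^(Lᵢ/10))/T], T = 14.3 h.
Σ tᵢ·10^(Lᵢ/10) = 4.4·10^(80.9/10) + 1.4·10^(69.1/10) + 4.5·10^(86.6/10) + 4·10^(72.1/10) = 2.674e+09.
L_eq = 10·log₁₀(2.674e+09/14.3) = 82.72 dB(A).

83 dB(A)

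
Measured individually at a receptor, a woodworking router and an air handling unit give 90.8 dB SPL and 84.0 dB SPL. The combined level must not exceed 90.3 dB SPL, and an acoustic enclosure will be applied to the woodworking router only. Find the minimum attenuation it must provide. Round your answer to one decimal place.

1.7 dB

Fixed contribution from the other source: Σ 10^(L/10) = 10^(84.0/10) = 2.512e+08 (84.00 dB SPL).
To meet 90.3 dB SPL overall, the treated woodworking router may contribute at most 10^(90.3/10) − 2.512e+08 = 8.203e+08, i.e. 89.14 dB SPL.
Required insertion loss = 90.8 − 89.14 = 1.66 dB.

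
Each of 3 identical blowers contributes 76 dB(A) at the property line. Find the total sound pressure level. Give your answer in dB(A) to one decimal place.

80.8 dB(A)

L_total = L₁ + 10·log₁₀ N for N identical incoherent sources.
L_total = 76 + 10·log₁₀(3) = 76 + 4.771 = 80.77 dB(A).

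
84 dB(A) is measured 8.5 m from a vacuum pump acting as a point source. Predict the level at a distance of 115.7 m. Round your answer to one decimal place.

For a point source, L₂ = L₁ − 20·log₁₀(r₂/r₁).
L₂ = 84 − 20·log₁₀(115.7/8.5) = 84 − 22.678 = 61.32 dB(A).

61.3 dB(A)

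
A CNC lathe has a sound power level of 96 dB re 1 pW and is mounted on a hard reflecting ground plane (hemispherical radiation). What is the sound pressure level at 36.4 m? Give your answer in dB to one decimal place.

L_p = L_w − 10·log₁₀(2π·r²) with r = 36.4 m.
2π·r² = 8325 m², 10·log₁₀ of that is 39.204 dB.
L_p = 96 − 39.204 = 56.80 dB.

56.8 dB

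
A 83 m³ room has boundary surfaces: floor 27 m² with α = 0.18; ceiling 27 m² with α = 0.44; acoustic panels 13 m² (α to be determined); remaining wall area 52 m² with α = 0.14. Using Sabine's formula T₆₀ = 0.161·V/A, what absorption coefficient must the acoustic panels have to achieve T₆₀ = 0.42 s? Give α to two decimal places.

From T₆₀ = 0.161·V/A, the target T₆₀ = 0.42 s needs A = 0.161·83/0.42 = 31.82 m².
Absorption from the other surfaces = 27·0.18 + 27·0.44 + 52·0.14 = 24.02 m², so the acoustic panels must supply 7.80 m² over 13 m².
α = 7.80/13 = 0.600.

0.60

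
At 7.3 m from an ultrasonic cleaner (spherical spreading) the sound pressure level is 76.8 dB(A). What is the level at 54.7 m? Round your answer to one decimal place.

For a point source, L₂ = L₁ − 20·log₁₀(r₂/r₁).
L₂ = 76.8 − 20·log₁₀(54.7/7.3) = 76.8 − 17.493 = 59.31 dB(A).

59.3 dB(A)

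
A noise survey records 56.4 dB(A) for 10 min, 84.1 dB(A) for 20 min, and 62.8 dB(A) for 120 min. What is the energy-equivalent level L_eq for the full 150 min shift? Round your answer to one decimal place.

L_eq = 10·log₁₀[(1/T)·Σ tᵢ·10^(Lᵢ/10)] with T = 150 min.
Σ tᵢ·10^(Lᵢ/10) = 10·10^(56.4/10) + 20·10^(84.1/10) + 120·10^(62.8/10) = 5.374e+09.
L_eq = 10·log₁₀(5.374e+09/150) = 75.54 dB(A).

75.5 dB(A)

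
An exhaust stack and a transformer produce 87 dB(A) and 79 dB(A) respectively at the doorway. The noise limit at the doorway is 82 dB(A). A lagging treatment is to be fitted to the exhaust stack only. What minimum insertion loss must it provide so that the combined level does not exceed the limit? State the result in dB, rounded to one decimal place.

8.0 dB

Fixed contribution from the other source: Σ 10^(L/10) = 10^(79/10) = 7.943e+07 (79.00 dB(A)).
To meet 82 dB(A) overall, the treated exhaust stack may contribute at most 10^(82/10) − 7.943e+07 = 7.906e+07, i.e. 78.98 dB(A).
So the exhaust stack must be reduced from 87 to 78.98 dB(A): IL = 8.02 dB.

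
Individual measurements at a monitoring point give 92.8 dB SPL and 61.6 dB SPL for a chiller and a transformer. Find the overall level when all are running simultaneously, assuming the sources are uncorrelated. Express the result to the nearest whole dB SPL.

93 dB SPL

Incoherent sources combine by intensity addition: L_total = 10·log₁₀(Σ 10^(L_i/10)).
Σ 10^(L/10) = 10^(92.8/10) + 10^(61.6/10) = 1.907e+09.
L_total = 10·log₁₀(1.907e+09) = 92.80 dB SPL.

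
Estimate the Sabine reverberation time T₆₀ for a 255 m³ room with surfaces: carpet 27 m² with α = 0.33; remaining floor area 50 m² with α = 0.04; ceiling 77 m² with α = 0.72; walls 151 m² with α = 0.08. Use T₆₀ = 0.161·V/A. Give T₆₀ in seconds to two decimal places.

Summing Sᵢαᵢ: 27·0.33 + 50·0.04 + 77·0.72 + 151·0.08 = 78.43 m².
T₆₀ = 0.161 × 255 / 78.43 = 0.523 s.

0.52 s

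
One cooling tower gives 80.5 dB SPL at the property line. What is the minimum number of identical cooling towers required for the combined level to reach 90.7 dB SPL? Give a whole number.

11

The shortfall is 90.7 − 80.5 = 10.2 dB, and N units add 10·log₁₀ N, so need 10·log₁₀ N ≥ 10.2.
N ≥ 10^(10.2/10) = 10.471, so N = 11.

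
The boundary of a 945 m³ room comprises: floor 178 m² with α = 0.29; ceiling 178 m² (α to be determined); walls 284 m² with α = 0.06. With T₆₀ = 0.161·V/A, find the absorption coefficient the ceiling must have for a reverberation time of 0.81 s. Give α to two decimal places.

A = 0.161·V/T₆₀ = 0.161·945/0.81 = 187.83 m² sabins.
Absorption from the other surfaces = 178·0.29 + 284·0.06 = 68.66 m², so the ceiling must supply 119.17 m² over 178 m².
α = 119.17/178 = 0.670.

0.67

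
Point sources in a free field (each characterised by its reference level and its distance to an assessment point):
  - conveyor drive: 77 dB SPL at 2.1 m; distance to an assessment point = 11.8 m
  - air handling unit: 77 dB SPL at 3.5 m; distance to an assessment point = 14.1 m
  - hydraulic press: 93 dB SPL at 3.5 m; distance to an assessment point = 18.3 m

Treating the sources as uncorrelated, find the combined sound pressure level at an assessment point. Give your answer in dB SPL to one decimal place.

First find each source's level at the receiver (point-source: −20·log₁₀(r/r_ref)), then combine on an intensity basis.
conveyor drive: 77 − 20·log₁₀(11.8/2.1) = 77 − 14.99 = 62.01 dB SPL.
air handling unit: 77 − 20·log₁₀(14.1/3.5) = 77 − 12.10 = 64.90 dB SPL.
hydraulic press: 93 − 20·log₁₀(18.3/3.5) = 93 − 14.37 = 78.63 dB SPL.
Σ 10^(L/10) = 7.766e+07 → L_total = 10·log₁₀(7.766e+07) = 78.90 dB SPL.

78.9 dB SPL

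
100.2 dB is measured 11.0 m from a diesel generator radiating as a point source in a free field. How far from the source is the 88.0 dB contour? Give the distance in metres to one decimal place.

44.8 m

The 12.2 dB drop corresponds to a distance ratio of 10^(12.2/20) for a point source.
r₂ = 11.0·10^((100.2−88.0)/20) = 11.0·10^(12.2/20) = 44.81 m.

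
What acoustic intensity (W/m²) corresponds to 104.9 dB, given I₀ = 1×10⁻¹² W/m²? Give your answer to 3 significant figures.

0.0309 W/m²

I/I₀ = 10^(104.9/10) = 3.09e+10, so I = 3.09e+10 × 10⁻¹² W/m².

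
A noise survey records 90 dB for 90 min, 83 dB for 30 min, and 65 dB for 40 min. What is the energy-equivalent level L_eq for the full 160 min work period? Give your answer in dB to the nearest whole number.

88 dB

L_eq = 10·log₁₀[(1/T)·Σ tᵢ·10^(Lᵢ/10)] with T = 160 min.
Σ tᵢ·10^(Lᵢ/10) = 90·10^(90/10) + 30·10^(83/10) + 40·10^(65/10) = 9.611e+10.
L_eq = 10·log₁₀(9.611e+10/160) = 87.79 dB.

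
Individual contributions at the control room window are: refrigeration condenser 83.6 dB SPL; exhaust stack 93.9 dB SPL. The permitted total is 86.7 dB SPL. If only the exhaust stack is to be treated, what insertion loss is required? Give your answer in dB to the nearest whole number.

Fixed contribution from the other source: Σ 10^(L/10) = 10^(83.6/10) = 2.291e+08 (83.60 dB SPL).
The limit corresponds to 10^(86.7/10) = 4.677e+08; subtracting the fixed part leaves 2.386e+08 for the exhaust stack, i.e. 83.78 dB SPL.
So the exhaust stack must be reduced from 93.9 to 83.78 dB SPL: IL = 10.12 dB.

10 dB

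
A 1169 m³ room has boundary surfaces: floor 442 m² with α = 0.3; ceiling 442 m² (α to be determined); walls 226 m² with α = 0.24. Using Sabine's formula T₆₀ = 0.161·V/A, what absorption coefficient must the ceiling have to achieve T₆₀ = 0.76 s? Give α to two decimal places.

0.14

From T₆₀ = 0.161·V/A, the target T₆₀ = 0.76 s needs A = 0.161·1169/0.76 = 247.64 m².
Absorption from the other surfaces = 442·0.3 + 226·0.24 = 186.84 m², so the ceiling must supply 60.80 m² over 442 m².
α = 60.80/442 = 0.138.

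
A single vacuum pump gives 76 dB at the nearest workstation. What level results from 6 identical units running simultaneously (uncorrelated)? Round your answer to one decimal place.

83.8 dB

L_total = L₁ + 10·log₁₀ N for N identical incoherent sources.
L_total = 76 + 10·log₁₀(6) = 76 + 7.782 = 83.78 dB.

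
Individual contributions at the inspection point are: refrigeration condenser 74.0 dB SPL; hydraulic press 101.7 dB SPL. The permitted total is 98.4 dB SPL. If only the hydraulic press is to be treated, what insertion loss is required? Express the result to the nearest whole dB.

3 dB

Everything except the hydraulic press sums to 10^(74.0/10) = 2.512e+07 in linear terms, 74.00 dB SPL.
The limit corresponds to 10^(98.4/10) = 6.918e+09; subtracting the fixed part leaves 6.893e+09 for the hydraulic press, i.e. 98.38 dB SPL.
Required insertion loss = 101.7 − 98.38 = 3.32 dB.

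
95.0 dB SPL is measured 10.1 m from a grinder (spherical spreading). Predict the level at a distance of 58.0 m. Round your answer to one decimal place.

79.8 dB SPL

Spherical spreading from a point source gives a 20·log₁₀(r₂/r₁) drop.
L₂ = 95.0 − 20·log₁₀(58.0/10.1) = 95.0 − 15.182 = 79.82 dB SPL.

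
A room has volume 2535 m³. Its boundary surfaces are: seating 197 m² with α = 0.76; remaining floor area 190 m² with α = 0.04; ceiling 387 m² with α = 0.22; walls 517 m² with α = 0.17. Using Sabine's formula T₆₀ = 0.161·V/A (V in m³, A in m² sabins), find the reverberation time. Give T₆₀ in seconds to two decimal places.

A = Σ Sᵢαᵢ = 197·0.76 + 190·0.04 + 387·0.22 + 517·0.17 = 330.35 m².
T₆₀ = 0.161 × 2535 / 330.35 = 1.235 s.

1.24 s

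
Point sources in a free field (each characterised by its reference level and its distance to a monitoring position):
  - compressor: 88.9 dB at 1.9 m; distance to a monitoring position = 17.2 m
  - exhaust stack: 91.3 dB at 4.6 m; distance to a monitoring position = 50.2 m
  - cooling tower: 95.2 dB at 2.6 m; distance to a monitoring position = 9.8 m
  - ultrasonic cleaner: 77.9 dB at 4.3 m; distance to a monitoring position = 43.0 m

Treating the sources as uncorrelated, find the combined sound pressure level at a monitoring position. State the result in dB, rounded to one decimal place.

84.1 dB

Propagate each source to the receiver with L = L_ref − 20·log₁₀(r/r_ref), then add intensities.
compressor: 88.9 − 20·log₁₀(17.2/1.9) = 88.9 − 19.14 = 69.76 dB.
exhaust stack: 91.3 − 20·log₁₀(50.2/4.6) = 91.3 − 20.76 = 70.54 dB.
cooling tower: 95.2 − 20·log₁₀(9.8/2.6) = 95.2 − 11.53 = 83.67 dB.
ultrasonic cleaner: 77.9 − 20·log₁₀(43.0/4.3) = 77.9 − 20.00 = 57.90 dB.
Σ 10^(L/10) = 2.545e+08 → L_total = 10·log₁₀(2.545e+08) = 84.06 dB.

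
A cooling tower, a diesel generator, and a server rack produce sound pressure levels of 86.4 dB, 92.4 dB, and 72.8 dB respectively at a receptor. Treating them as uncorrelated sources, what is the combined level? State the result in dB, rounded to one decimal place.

Incoherent sources combine by intensity addition: L_total = 10·log₁₀(Σ 10^(L_i/10)).
Σ 10^(L/10) = 10^(86.4/10) + 10^(92.4/10) + 10^(72.8/10) = 2.193e+09.
L_total = 10·log₁₀(2.193e+09) = 93.41 dB.

93.4 dB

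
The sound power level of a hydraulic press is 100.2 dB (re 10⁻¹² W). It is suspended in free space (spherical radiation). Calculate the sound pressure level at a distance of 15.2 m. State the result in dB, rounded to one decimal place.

The power spreads over a sphere of area 4π·r², so L_p = L_w − 10·log₁₀(4π·r²).
4π·r² = 2903 m², 10·log₁₀ of that is 34.629 dB.
L_p = 100.2 − 34.629 = 65.57 dB.

65.6 dB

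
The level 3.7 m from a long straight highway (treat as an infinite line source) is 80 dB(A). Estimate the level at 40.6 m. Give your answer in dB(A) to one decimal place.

Line-source attenuation: ΔL = 10·log₁₀(r₂/r₁) = 10·log₁₀(40.6/3.7) = 10.403 dB.
L₂ = 80 − 10·log₁₀(40.6/3.7) = 80 − 10.403 = 69.60 dB(A).

69.6 dB(A)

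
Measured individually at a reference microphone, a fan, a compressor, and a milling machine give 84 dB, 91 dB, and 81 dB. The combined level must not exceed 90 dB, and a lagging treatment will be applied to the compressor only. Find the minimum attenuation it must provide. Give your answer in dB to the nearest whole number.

Everything except the compressor sums to 10^(84/10) + 10^(81/10) = 3.771e+08 in linear terms, 85.76 dB.
To meet 90 dB overall, the treated compressor may contribute at most 10^(90/10) − 3.771e+08 = 6.229e+08, i.e. 87.94 dB.
Required insertion loss = 91 − 87.94 = 3.06 dB.

3 dB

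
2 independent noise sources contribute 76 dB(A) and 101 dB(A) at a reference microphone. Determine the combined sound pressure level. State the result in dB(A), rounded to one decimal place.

101.0 dB(A)

For uncorrelated sources the intensities add, so convert each level to linear form, sum, and take 10·log₁₀ of the total.
Σ 10^(L/10) = 10^(76/10) + 10^(101/10) = 1.263e+10.
L_total = 10·log₁₀(1.263e+10) = 101.01 dB(A).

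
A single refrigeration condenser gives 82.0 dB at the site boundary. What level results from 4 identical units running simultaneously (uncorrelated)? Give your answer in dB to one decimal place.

L_total = L₁ + 10·log₁₀ N for N identical incoherent sources.
L_total = 82.0 + 10·log₁₀(4) = 82.0 + 6.021 = 88.02 dB.

88.0 dB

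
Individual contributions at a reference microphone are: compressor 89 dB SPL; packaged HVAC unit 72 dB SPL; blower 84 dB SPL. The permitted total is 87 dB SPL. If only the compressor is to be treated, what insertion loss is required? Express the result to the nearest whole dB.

5 dB

Everything except the compressor sums to 10^(72/10) + 10^(84/10) = 2.670e+08 in linear terms, 84.27 dB SPL.
To meet 87 dB SPL overall, the treated compressor may contribute at most 10^(87/10) − 2.670e+08 = 2.341e+08, i.e. 83.69 dB SPL.
So the compressor must be reduced from 89 to 83.69 dB SPL: IL = 5.31 dB.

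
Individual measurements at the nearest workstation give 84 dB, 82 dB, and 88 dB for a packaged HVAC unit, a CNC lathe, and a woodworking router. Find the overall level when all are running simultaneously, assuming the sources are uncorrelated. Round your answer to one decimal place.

For uncorrelated sources the intensities add, so convert each level to linear form, sum, and take 10·log₁₀ of the total.
Σ 10^(L/10) = 10^(84/10) + 10^(82/10) + 10^(88/10) = 1.041e+09.
L_total = 10·log₁₀(1.041e+09) = 90.17 dB.

90.2 dB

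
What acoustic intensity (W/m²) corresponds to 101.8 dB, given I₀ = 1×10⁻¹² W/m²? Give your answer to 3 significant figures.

0.0151 W/m²

L = 10·log₁₀(I/I₀) ⇒ I = I₀·10^(L/10) = 10⁻¹² × 10^10.18.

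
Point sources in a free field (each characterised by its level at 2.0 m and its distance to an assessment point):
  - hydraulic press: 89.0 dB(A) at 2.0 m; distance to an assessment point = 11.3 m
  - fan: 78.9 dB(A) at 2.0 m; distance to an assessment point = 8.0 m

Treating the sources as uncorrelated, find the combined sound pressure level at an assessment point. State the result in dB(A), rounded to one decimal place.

Propagate each source to the receiver with L = L_ref − 20·log₁₀(r/r_ref), then add intensities.
hydraulic press: 89.0 − 20·log₁₀(11.3/2.0) = 89.0 − 15.04 = 73.96 dB(A).
fan: 78.9 − 20·log₁₀(8.0/2.0) = 78.9 − 12.04 = 66.86 dB(A).
Σ 10^(L/10) = 2.973e+07 → L_total = 10·log₁₀(2.973e+07) = 74.73 dB(A).

74.7 dB(A)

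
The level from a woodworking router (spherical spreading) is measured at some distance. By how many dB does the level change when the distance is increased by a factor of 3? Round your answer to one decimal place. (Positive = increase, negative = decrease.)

With spherical spreading the level changes by −20·log₁₀(r₂/r₁).
ΔL = −20·log₁₀(3) = -9.54 dB.

-9.5 dB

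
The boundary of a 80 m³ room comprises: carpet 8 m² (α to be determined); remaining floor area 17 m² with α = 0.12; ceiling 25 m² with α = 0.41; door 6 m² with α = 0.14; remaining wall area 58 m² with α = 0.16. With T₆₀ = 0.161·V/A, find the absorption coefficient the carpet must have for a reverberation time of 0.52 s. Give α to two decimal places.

A = 0.161·V/T₆₀ = 0.161·80/0.52 = 24.77 m² sabins.
Absorption from the other surfaces = 17·0.12 + 25·0.41 + 6·0.14 + 58·0.16 = 22.41 m², so the carpet must supply 2.36 m² over 8 m².
α = 2.36/8 = 0.295.

0.29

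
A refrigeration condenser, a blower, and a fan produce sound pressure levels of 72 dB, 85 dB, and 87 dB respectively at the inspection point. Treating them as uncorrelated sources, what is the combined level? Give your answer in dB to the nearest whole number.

89 dB

For uncorrelated sources the intensities add, so convert each level to linear form, sum, and take 10·log₁₀ of the total.
Σ 10^(L/10) = 10^(72/10) + 10^(85/10) + 10^(87/10) = 8.333e+08.
L_total = 10·log₁₀(8.333e+08) = 89.21 dB.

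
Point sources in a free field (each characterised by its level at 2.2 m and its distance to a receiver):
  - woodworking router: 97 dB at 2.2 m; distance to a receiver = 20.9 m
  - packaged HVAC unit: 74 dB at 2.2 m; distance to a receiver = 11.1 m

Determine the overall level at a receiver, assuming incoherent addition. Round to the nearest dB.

Propagate each source to the receiver with L = L_ref − 20·log₁₀(r/r_ref), then add intensities.
woodworking router: 97 − 20·log₁₀(20.9/2.2) = 97 − 19.55 = 77.45 dB.
packaged HVAC unit: 74 − 20·log₁₀(11.1/2.2) = 74 − 14.06 = 59.94 dB.
Σ 10^(L/10) = 5.652e+07 → L_total = 10·log₁₀(5.652e+07) = 77.52 dB.

78 dB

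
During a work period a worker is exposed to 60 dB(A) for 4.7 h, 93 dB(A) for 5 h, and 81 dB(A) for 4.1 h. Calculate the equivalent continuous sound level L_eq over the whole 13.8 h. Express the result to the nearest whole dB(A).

Weight each interval's intensity by its duration and average over T = 13.8 h:
Σ tᵢ·10^(Lᵢ/10) = 4.7·10^(60/10) + 5·10^(93/10) + 4.1·10^(81/10) = 1.050e+10.
L_eq = 10·log₁₀(1.050e+10/13.8) = 88.81 dB(A).

89 dB(A)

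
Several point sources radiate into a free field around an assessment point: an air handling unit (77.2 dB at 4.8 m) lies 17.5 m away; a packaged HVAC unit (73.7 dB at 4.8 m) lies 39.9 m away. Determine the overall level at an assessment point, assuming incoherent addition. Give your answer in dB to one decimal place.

First find each source's level at the receiver (point-source: −20·log₁₀(r/r_ref)), then combine on an intensity basis.
air handling unit: 77.2 − 20·log₁₀(17.5/4.8) = 77.2 − 11.24 = 65.96 dB.
packaged HVAC unit: 73.7 − 20·log₁₀(39.9/4.8) = 73.7 − 18.39 = 55.31 dB.
Σ 10^(L/10) = 4.288e+06 → L_total = 10·log₁₀(4.288e+06) = 66.32 dB.

66.3 dB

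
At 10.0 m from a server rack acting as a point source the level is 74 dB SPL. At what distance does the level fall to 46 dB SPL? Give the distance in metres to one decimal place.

251.2 m

Point-source spreading drops the level by 20·log₁₀(r₂/r₁); inverting, r₂/r₁ = 10^(ΔL/20).
r₂ = 10.0·10^((74−46)/20) = 10.0·10^(28.0/20) = 251.19 m.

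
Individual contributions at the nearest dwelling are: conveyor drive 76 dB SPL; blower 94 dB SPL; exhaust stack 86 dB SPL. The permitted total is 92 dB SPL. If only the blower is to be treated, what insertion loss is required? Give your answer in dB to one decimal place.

3.4 dB

Everything except the blower sums to 10^(76/10) + 10^(86/10) = 4.379e+08 in linear terms, 86.41 dB SPL.
The limit corresponds to 10^(92/10) = 1.585e+09; subtracting the fixed part leaves 1.147e+09 for the blower, i.e. 90.60 dB SPL.
Required insertion loss = 94 − 90.60 = 3.40 dB.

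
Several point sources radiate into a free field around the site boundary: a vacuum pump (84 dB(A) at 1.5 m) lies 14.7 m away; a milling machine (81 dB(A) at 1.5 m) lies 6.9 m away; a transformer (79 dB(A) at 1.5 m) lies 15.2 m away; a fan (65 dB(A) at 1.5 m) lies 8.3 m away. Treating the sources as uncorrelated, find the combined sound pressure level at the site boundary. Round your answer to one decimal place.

69.8 dB(A)

First find each source's level at the receiver (point-source: −20·log₁₀(r/r_ref)), then combine on an intensity basis.
vacuum pump: 84 − 20·log₁₀(14.7/1.5) = 84 − 19.82 = 64.18 dB(A).
milling machine: 81 − 20·log₁₀(6.9/1.5) = 81 − 13.26 = 67.74 dB(A).
transformer: 79 − 20·log₁₀(15.2/1.5) = 79 − 20.12 = 58.88 dB(A).
fan: 65 − 20·log₁₀(8.3/1.5) = 65 − 14.86 = 50.14 dB(A).
Σ 10^(L/10) = 9.442e+06 → L_total = 10·log₁₀(9.442e+06) = 69.75 dB(A).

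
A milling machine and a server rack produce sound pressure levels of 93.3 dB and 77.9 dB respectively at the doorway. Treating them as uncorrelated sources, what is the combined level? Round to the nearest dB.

93 dB

Incoherent sources combine by intensity addition: L_total = 10·log₁₀(Σ 10^(L_i/10)).
Σ 10^(L/10) = 10^(93.3/10) + 10^(77.9/10) = 2.200e+09.
L_total = 10·log₁₀(2.200e+09) = 93.42 dB.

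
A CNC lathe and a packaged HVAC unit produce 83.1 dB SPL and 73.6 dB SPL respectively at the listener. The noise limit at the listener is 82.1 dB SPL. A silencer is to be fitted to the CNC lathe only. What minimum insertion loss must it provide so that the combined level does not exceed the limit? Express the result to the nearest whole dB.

The untreated sources together contribute 10^(73.6/10) = 2.291e+07, i.e. 73.60 dB SPL.
The limit corresponds to 10^(82.1/10) = 1.622e+08; subtracting the fixed part leaves 1.393e+08 for the CNC lathe, i.e. 81.44 dB SPL.
Required insertion loss = 83.1 − 81.44 = 1.66 dB.

2 dB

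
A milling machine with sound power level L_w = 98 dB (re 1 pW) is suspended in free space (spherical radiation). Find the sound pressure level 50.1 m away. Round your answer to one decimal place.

Free-field spherical radiation: L_p = L_w − 10·log₁₀(4π·r²), r = 50.1 m.
4π·r² = 3.154e+04 m², 10·log₁₀ of that is 44.989 dB.
L_p = 98 − 44.989 = 53.01 dB.

53.0 dB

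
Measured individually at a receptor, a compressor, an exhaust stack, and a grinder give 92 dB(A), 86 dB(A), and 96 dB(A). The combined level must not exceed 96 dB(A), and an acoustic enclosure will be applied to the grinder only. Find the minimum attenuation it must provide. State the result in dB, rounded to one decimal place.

3.0 dB

The untreated sources together contribute 10^(92/10) + 10^(86/10) = 1.983e+09, i.e. 92.97 dB(A).
The limit corresponds to 10^(96/10) = 3.981e+09; subtracting the fixed part leaves 1.998e+09 for the grinder, i.e. 93.01 dB(A).
So the grinder must be reduced from 96 to 93.01 dB(A): IL = 2.99 dB.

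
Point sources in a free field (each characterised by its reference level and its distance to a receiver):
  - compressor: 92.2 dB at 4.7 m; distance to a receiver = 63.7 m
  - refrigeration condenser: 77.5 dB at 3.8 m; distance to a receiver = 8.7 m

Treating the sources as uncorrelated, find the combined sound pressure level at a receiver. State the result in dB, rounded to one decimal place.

73.0 dB

Propagate each source to the receiver with L = L_ref − 20·log₁₀(r/r_ref), then add intensities.
compressor: 92.2 − 20·log₁₀(63.7/4.7) = 92.2 − 22.64 = 69.56 dB.
refrigeration condenser: 77.5 − 20·log₁₀(8.7/3.8) = 77.5 − 7.19 = 70.31 dB.
Σ 10^(L/10) = 1.976e+07 → L_total = 10·log₁₀(1.976e+07) = 72.96 dB.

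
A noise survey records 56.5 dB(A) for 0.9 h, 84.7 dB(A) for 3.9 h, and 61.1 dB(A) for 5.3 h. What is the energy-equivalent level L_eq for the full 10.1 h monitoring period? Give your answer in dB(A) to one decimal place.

80.6 dB(A)

Weight each interval's intensity by its duration and average over T = 10.1 h:
Σ tᵢ·10^(Lᵢ/10) = 0.9·10^(56.5/10) + 3.9·10^(84.7/10) + 5.3·10^(61.1/10) = 1.158e+09.
L_eq = 10·log₁₀(1.158e+09/10.1) = 80.59 dB(A).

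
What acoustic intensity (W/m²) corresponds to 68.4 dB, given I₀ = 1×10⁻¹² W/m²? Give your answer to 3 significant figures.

6.92e-06 W/m²

I/I₀ = 10^(68.4/10) = 6.918e+06, so I = 6.918e+06 × 10⁻¹² W/m².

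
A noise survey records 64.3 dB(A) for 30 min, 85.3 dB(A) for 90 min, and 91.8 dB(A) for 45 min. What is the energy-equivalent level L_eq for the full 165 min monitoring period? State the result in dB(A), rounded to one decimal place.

87.8 dB(A)

The energy average is taken in the linear domain: L_eq = 10·log₁₀[(Σ tᵢ·10^(Lᵢ/10))/T], T = 165 min.
Σ tᵢ·10^(Lᵢ/10) = 30·10^(64.3/10) + 90·10^(85.3/10) + 45·10^(91.8/10) = 9.869e+10.
L_eq = 10·log₁₀(9.869e+10/165) = 87.77 dB(A).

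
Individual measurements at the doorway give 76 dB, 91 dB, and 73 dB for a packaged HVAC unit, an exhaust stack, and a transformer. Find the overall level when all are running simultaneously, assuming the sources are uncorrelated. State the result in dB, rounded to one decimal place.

Incoherent sources combine by intensity addition: L_total = 10·log₁₀(Σ 10^(L_i/10)).
Σ 10^(L/10) = 10^(76/10) + 10^(91/10) + 10^(73/10) = 1.319e+09.
L_total = 10·log₁₀(1.319e+09) = 91.20 dB.

91.2 dB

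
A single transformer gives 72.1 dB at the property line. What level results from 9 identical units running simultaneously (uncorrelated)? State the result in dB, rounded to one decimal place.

L_total = L₁ + 10·log₁₀ N for N identical incoherent sources.
L_total = 72.1 + 10·log₁₀(9) = 72.1 + 9.542 = 81.64 dB.

81.6 dB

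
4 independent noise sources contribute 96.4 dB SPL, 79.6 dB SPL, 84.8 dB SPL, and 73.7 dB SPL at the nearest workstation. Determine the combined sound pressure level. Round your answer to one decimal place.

For uncorrelated sources the intensities add, so convert each level to linear form, sum, and take 10·log₁₀ of the total.
Σ 10^(L/10) = 10^(96.4/10) + 10^(79.6/10) + 10^(84.8/10) + 10^(73.7/10) = 4.782e+09.
L_total = 10·log₁₀(4.782e+09) = 96.80 dB SPL.

96.8 dB SPL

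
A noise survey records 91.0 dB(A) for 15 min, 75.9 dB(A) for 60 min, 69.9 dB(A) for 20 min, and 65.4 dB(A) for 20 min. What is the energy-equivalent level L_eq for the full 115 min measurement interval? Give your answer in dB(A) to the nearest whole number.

83 dB(A)

The energy average is taken in the linear domain: L_eq = 10·log₁₀[(Σ tᵢ·10^(Lᵢ/10))/T], T = 115 min.
Σ tᵢ·10^(Lᵢ/10) = 15·10^(91.0/10) + 60·10^(75.9/10) + 20·10^(69.9/10) + 20·10^(65.4/10) = 2.148e+10.
L_eq = 10·log₁₀(2.148e+10/115) = 82.71 dB(A).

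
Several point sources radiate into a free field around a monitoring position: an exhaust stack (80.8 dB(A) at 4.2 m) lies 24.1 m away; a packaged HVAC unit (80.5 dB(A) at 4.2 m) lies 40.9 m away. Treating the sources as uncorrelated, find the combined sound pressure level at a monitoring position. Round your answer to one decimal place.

66.8 dB(A)

Apply inverse-square spreading to bring every level to the receiver, then sum 10^(L/10).
exhaust stack: 80.8 − 20·log₁₀(24.1/4.2) = 80.8 − 15.18 = 65.62 dB(A).
packaged HVAC unit: 80.5 − 20·log₁₀(40.9/4.2) = 80.5 − 19.77 = 60.73 dB(A).
Σ 10^(L/10) = 4.835e+06 → L_total = 10·log₁₀(4.835e+06) = 66.84 dB(A).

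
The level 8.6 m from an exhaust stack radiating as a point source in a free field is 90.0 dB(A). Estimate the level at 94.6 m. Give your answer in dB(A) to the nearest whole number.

69 dB(A)

Spherical spreading from a point source gives a 20·log₁₀(r₂/r₁) drop.
L₂ = 90.0 − 20·log₁₀(94.6/8.6) = 90.0 − 20.828 = 69.17 dB(A).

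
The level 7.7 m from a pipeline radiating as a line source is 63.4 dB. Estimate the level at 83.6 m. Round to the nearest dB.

Line-source attenuation: ΔL = 10·log₁₀(r₂/r₁) = 10·log₁₀(83.6/7.7) = 10.357 dB.
L₂ = 63.4 − 10·log₁₀(83.6/7.7) = 63.4 − 10.357 = 53.04 dB.

53 dB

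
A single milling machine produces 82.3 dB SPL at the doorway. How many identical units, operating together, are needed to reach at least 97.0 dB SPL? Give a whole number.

Need L₁ + 10·log₁₀ N ≥ 97.0, i.e. log₁₀ N ≥ 1.47.
N ≥ 10^(14.7/10) = 29.512, so N = 30.

30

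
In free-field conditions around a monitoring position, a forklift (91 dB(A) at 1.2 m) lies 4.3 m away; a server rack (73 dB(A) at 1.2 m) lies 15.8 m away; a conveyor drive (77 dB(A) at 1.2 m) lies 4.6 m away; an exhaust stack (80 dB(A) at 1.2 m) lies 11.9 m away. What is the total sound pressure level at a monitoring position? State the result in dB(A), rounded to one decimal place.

Apply inverse-square spreading to bring every level to the receiver, then sum 10^(L/10).
forklift: 91 − 20·log₁₀(4.3/1.2) = 91 − 11.09 = 79.91 dB(A).
server rack: 73 − 20·log₁₀(15.8/1.2) = 73 − 22.39 = 50.61 dB(A).
conveyor drive: 77 − 20·log₁₀(4.6/1.2) = 77 − 11.67 = 65.33 dB(A).
exhaust stack: 80 − 20·log₁₀(11.9/1.2) = 80 − 19.93 = 60.07 dB(A).
Σ 10^(L/10) = 1.026e+08 → L_total = 10·log₁₀(1.026e+08) = 80.11 dB(A).

80.1 dB(A)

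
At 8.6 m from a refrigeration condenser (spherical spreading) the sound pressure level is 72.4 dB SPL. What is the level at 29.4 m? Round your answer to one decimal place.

61.7 dB SPL

For a point source, L₂ = L₁ − 20·log₁₀(r₂/r₁).
L₂ = 72.4 − 20·log₁₀(29.4/8.6) = 72.4 − 10.677 = 61.72 dB SPL.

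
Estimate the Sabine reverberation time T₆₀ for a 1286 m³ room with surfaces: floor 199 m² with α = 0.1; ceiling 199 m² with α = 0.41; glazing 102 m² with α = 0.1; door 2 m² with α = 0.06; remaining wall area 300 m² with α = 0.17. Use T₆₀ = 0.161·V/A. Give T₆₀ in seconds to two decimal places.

Total absorption A = 199·0.1 + 199·0.41 + 102·0.1 + 2·0.06 + 300·0.17 = 162.81 m² sabins.
T₆₀ = 0.161·V/A = 0.161·1286/162.81 = 1.272 s.

1.27 s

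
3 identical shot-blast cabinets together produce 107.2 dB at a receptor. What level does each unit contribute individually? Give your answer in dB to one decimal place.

102.4 dB

3 equal contributions raise the level by 10·log₁₀ 3 = 4.771 dB, so each unit alone gives 107.2 − 4.771.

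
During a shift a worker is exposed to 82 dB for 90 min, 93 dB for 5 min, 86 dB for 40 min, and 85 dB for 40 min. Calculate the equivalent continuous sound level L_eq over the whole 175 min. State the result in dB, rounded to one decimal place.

84.8 dB

Weight each interval's intensity by its duration and average over T = 175 min:
Σ tᵢ·10^(Lᵢ/10) = 90·10^(82/10) + 5·10^(93/10) + 40·10^(86/10) + 40·10^(85/10) = 5.281e+10.
L_eq = 10·log₁₀(5.281e+10/175) = 84.80 dB.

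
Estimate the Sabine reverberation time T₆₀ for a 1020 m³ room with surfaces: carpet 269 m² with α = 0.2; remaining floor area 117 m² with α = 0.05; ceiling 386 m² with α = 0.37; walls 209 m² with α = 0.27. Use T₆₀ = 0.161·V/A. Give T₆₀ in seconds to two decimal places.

0.63 s

Total absorption A = 269·0.2 + 117·0.05 + 386·0.37 + 209·0.27 = 258.90 m² sabins.
T₆₀ = 0.161·V/A = 0.161·1020/258.90 = 0.634 s.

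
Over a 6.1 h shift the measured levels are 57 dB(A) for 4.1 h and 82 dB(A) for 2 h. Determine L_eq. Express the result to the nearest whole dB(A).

Weight each interval's intensity by its duration and average over T = 6.1 h:
Σ tᵢ·10^(Lᵢ/10) = 4.1·10^(57/10) + 2·10^(82/10) = 3.190e+08.
L_eq = 10·log₁₀(3.190e+08/6.1) = 77.19 dB(A).

77 dB(A)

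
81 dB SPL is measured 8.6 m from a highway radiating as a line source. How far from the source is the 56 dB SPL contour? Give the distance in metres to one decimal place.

Line-source spreading drops the level by 10·log₁₀(r₂/r₁); inverting, r₂/r₁ = 10^(ΔL/10).
r₂ = 8.6·10^((81−56)/10) = 8.6·10^(25.0/10) = 2719.56 m.

2719.6 m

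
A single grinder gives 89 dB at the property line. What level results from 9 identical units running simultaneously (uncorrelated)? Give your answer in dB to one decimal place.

With 9 equal, uncorrelated contributions the intensity is 9× that of one unit, giving a rise of 10·log₁₀ 9.
L_total = 89 + 10·log₁₀(9) = 89 + 9.542 = 98.54 dB.

98.5 dB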